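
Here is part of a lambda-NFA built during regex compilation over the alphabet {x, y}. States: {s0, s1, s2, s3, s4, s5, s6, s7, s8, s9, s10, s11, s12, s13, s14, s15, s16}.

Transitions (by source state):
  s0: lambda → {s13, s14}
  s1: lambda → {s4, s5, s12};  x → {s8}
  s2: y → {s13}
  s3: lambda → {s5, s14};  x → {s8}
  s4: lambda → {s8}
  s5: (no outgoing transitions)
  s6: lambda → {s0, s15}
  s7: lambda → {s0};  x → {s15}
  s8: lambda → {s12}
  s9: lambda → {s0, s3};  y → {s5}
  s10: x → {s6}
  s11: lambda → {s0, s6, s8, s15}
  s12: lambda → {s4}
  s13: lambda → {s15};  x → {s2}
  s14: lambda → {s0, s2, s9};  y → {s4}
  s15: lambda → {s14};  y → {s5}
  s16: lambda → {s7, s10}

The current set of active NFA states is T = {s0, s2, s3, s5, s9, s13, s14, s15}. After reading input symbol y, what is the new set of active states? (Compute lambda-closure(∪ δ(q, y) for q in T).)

s2 on y → {s13}.
s9 on y → {s5}.
s14 on y → {s4}.
s15 on y → {s5}.
No y-transition from s0, s3, s5, s13.
Union after reading y: {s4, s5, s13}.
Now take the lambda-closure:
From s4 via lambda: add s8.
From s13 via lambda: add s15.
From s8 via lambda: add s12.
From s15 via lambda: add s14.
From s14 via lambda: add s0, s2, s9.
From s9 via lambda: add s3.
No new states can be added; the closed set is {s0, s2, s3, s4, s5, s8, s9, s12, s13, s14, s15}.

{s0, s2, s3, s4, s5, s8, s9, s12, s13, s14, s15}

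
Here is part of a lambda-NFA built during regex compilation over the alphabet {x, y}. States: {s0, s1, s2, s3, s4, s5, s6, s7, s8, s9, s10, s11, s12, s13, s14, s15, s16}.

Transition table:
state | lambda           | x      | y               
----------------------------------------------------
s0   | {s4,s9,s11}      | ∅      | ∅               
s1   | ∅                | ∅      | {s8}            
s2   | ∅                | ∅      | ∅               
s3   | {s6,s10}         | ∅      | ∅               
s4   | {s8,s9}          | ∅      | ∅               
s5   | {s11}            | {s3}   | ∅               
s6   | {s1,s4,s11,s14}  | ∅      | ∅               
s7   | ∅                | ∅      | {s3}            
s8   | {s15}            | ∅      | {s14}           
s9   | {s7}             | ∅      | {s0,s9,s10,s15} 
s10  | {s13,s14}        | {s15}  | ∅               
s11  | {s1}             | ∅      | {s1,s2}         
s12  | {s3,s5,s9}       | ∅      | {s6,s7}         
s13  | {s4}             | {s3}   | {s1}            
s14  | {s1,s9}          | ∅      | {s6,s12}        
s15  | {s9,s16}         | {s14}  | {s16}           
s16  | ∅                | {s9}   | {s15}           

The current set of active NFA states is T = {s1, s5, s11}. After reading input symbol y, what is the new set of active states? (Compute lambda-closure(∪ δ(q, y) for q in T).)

s1 on y → {s8}.
s11 on y → {s1, s2}.
No y-transition from s5.
Union after reading y: {s1, s2, s8}.
Now take the lambda-closure:
From s8 via lambda: add s15.
From s15 via lambda: add s9, s16.
From s9 via lambda: add s7.
No new states can be added; the closed set is {s1, s2, s7, s8, s9, s15, s16}.

{s1, s2, s7, s8, s9, s15, s16}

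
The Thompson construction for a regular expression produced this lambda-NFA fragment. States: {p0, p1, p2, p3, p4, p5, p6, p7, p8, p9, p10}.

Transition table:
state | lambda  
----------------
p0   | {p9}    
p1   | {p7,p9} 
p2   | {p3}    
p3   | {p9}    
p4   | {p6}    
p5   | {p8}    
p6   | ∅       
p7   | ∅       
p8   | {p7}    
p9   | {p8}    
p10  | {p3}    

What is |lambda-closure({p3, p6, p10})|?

Start with {p3, p6, p10}.
From p3 via lambda: add p9.
From p9 via lambda: add p8.
From p8 via lambda: add p7.
lambda-closure = {p3, p6, p7, p8, p9, p10}, which has 6 states.

6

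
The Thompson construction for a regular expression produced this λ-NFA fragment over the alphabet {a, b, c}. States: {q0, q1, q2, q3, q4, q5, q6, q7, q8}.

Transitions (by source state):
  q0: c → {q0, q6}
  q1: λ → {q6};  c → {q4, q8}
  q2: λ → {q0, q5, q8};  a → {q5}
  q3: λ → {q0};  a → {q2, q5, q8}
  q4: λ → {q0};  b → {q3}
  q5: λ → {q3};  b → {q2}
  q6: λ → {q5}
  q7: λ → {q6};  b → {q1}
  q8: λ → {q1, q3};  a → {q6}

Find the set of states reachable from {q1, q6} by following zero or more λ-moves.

{q0, q1, q3, q5, q6}

Start with {q1, q6}.
From q6 via λ: add q5.
From q5 via λ: add q3.
From q3 via λ: add q0.
No new states can be added; the closed set is {q0, q1, q3, q5, q6}.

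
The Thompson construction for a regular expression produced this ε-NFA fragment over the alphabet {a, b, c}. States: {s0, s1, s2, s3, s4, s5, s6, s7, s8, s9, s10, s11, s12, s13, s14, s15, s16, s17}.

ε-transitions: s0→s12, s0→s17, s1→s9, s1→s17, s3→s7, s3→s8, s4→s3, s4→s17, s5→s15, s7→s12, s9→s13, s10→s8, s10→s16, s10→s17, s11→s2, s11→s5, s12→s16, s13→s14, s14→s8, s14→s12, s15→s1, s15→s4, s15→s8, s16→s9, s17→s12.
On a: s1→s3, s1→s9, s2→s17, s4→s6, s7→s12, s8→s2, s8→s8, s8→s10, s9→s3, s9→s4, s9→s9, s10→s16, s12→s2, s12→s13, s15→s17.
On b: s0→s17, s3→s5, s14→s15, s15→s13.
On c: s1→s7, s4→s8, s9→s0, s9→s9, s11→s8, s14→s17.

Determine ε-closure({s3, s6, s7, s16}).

Start with {s3, s6, s7, s16}.
From s3 via ε: add s8.
From s7 via ε: add s12.
From s16 via ε: add s9.
From s9 via ε: add s13.
From s13 via ε: add s14.
No new states can be added; the closed set is {s3, s6, s7, s8, s9, s12, s13, s14, s16}.

{s3, s6, s7, s8, s9, s12, s13, s14, s16}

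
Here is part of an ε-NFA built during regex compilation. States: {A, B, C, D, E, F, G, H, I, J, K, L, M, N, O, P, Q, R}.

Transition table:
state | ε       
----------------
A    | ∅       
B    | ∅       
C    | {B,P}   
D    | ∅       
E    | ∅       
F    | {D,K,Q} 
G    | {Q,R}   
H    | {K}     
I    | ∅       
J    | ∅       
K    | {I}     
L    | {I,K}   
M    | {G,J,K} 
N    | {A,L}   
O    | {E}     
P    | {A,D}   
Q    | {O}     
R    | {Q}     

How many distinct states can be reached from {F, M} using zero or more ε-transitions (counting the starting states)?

11

Start with {F, M}.
From F via ε: add D, K, Q.
From M via ε: add G, J.
From G via ε: add R.
From K via ε: add I.
From Q via ε: add O.
From O via ε: add E.
ε-closure = {D, E, F, G, I, J, K, M, O, Q, R}, which has 11 states.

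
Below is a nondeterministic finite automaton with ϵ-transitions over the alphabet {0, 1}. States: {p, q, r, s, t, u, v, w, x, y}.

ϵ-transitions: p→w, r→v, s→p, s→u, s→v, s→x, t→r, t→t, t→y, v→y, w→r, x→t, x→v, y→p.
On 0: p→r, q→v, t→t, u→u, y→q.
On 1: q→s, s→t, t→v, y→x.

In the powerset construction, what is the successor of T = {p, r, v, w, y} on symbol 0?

{p, q, r, v, w, y}

p on 0 → {r}.
y on 0 → {q}.
No 0-transition from r, v, w.
Union after reading 0: {q, r}.
Now take the ϵ-closure:
From r via ϵ: add v.
From v via ϵ: add y.
From y via ϵ: add p.
From p via ϵ: add w.
No new states can be added; the closed set is {p, q, r, v, w, y}.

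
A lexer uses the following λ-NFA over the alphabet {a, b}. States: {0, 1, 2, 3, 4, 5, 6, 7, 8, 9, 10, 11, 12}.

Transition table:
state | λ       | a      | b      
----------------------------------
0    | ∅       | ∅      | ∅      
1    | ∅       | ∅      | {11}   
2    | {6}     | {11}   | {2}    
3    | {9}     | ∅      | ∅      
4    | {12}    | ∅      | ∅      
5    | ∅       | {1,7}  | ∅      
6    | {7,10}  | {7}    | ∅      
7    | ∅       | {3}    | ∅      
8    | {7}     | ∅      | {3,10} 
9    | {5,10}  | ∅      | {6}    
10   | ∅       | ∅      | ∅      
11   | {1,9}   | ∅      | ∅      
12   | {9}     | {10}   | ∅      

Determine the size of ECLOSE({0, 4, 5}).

Start with {0, 4, 5}.
From 4 via λ: add 12.
From 12 via λ: add 9.
From 9 via λ: add 10.
λ-closure = {0, 4, 5, 9, 10, 12}, which has 6 states.

6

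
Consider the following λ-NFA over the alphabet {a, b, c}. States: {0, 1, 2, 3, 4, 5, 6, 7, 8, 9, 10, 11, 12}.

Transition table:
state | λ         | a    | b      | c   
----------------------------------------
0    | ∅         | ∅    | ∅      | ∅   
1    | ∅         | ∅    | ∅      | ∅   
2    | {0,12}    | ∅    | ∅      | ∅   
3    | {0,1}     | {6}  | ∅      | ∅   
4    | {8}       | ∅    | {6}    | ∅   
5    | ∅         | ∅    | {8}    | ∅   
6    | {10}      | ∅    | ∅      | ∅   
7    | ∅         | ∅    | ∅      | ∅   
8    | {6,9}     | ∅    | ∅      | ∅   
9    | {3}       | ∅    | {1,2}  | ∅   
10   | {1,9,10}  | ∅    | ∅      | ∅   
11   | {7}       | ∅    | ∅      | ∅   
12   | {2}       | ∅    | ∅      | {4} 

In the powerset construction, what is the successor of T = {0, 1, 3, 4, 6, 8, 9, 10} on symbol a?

3 on a → {6}.
No a-transition from 0, 1, 4, 6, 8, 9, 10.
Union after reading a: {6}.
Now take the λ-closure:
From 6 via λ: add 10.
From 10 via λ: add 1, 9.
From 9 via λ: add 3.
From 3 via λ: add 0.
No new states can be added; the closed set is {0, 1, 3, 6, 9, 10}.

{0, 1, 3, 6, 9, 10}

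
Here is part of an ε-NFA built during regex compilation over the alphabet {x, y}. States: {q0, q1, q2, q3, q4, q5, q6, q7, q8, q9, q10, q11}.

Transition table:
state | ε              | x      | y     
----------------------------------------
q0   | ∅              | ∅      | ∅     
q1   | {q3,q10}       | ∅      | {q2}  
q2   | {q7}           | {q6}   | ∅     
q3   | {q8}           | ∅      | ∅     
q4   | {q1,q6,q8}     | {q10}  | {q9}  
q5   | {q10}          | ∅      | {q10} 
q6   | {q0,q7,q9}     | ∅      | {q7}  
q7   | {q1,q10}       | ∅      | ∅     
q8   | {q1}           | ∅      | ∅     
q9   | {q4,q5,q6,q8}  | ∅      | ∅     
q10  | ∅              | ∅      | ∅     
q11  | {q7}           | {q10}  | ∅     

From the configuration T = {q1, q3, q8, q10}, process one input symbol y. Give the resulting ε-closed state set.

q1 on y → {q2}.
No y-transition from q3, q8, q10.
Union after reading y: {q2}.
Now take the ε-closure:
From q2 via ε: add q7.
From q7 via ε: add q1, q10.
From q1 via ε: add q3.
From q3 via ε: add q8.
No new states can be added; the closed set is {q1, q2, q3, q7, q8, q10}.

{q1, q2, q3, q7, q8, q10}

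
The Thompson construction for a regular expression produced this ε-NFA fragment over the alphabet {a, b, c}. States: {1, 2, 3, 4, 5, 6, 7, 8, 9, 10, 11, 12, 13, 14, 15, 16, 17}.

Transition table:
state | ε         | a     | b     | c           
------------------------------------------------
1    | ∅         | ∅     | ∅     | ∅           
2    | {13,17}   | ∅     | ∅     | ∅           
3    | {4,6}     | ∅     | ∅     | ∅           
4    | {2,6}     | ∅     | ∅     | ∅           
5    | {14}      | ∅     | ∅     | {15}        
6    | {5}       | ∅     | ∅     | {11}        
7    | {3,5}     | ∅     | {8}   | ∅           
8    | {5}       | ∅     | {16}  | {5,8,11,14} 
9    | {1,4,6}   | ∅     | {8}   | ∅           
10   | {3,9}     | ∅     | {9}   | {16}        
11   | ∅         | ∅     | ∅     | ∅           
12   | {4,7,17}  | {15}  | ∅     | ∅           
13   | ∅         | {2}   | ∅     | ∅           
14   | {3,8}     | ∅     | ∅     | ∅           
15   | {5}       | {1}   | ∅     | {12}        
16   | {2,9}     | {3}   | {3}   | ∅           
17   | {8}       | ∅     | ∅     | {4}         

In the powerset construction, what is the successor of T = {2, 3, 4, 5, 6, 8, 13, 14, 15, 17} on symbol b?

8 on b → {16}.
No b-transition from 2, 3, 4, 5, 6, 13, 14, 15, 17.
Union after reading b: {16}.
Now take the ε-closure:
From 16 via ε: add 2, 9.
From 2 via ε: add 13, 17.
From 9 via ε: add 1, 4, 6.
From 6 via ε: add 5.
From 17 via ε: add 8.
From 5 via ε: add 14.
From 14 via ε: add 3.
No new states can be added; the closed set is {1, 2, 3, 4, 5, 6, 8, 9, 13, 14, 16, 17}.

{1, 2, 3, 4, 5, 6, 8, 9, 13, 14, 16, 17}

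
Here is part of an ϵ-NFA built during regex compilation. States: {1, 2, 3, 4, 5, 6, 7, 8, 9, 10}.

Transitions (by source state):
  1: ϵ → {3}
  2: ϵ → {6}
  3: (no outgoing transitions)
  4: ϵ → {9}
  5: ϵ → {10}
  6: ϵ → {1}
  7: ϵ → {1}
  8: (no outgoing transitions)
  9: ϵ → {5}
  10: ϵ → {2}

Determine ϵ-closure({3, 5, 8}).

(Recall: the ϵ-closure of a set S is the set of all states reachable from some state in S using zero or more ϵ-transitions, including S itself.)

{1, 2, 3, 5, 6, 8, 10}

Start with {3, 5, 8}.
From 5 via ϵ: add 10.
From 10 via ϵ: add 2.
From 2 via ϵ: add 6.
From 6 via ϵ: add 1.
No new states can be added; the closed set is {1, 2, 3, 5, 6, 8, 10}.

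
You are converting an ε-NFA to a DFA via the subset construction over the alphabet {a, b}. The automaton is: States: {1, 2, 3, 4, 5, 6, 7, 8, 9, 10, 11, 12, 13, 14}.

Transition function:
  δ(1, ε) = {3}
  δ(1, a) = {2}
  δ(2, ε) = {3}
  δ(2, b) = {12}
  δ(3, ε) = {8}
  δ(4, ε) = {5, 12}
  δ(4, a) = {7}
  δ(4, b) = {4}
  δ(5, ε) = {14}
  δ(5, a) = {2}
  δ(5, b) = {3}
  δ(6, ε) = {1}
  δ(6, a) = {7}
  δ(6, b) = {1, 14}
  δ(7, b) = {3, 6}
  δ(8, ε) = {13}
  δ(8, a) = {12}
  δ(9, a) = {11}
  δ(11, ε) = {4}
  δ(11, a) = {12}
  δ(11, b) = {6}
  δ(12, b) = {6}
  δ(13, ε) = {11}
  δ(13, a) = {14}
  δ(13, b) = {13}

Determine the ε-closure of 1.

{1, 3, 4, 5, 8, 11, 12, 13, 14}

Start with {1}.
From 1 via ε: add 3.
From 3 via ε: add 8.
From 8 via ε: add 13.
From 13 via ε: add 11.
From 11 via ε: add 4.
From 4 via ε: add 5, 12.
From 5 via ε: add 14.
No new states can be added; the closed set is {1, 3, 4, 5, 8, 11, 12, 13, 14}.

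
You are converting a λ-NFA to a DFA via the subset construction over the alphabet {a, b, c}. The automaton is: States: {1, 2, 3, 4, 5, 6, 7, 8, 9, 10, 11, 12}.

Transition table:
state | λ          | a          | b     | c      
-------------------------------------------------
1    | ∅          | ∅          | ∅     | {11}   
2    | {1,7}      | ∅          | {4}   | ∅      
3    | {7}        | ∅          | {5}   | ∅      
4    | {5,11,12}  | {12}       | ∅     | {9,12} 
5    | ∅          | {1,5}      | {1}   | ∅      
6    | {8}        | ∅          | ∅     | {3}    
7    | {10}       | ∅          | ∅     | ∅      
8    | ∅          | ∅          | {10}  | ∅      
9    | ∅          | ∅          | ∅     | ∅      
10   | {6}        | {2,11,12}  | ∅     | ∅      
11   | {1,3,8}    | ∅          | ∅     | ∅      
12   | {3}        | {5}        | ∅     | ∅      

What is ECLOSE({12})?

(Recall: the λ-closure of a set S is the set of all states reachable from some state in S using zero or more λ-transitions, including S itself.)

{3, 6, 7, 8, 10, 12}

Start with {12}.
From 12 via λ: add 3.
From 3 via λ: add 7.
From 7 via λ: add 10.
From 10 via λ: add 6.
From 6 via λ: add 8.
No new states can be added; the closed set is {3, 6, 7, 8, 10, 12}.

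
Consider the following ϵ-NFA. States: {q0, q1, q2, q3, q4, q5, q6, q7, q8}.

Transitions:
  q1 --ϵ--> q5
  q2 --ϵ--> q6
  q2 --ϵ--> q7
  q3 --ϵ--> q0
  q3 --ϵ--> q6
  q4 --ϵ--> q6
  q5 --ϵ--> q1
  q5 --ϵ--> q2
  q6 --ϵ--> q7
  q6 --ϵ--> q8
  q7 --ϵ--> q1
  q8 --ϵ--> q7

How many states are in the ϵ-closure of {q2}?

6

Start with {q2}.
From q2 via ϵ: add q6, q7.
From q6 via ϵ: add q8.
From q7 via ϵ: add q1.
From q1 via ϵ: add q5.
ϵ-closure = {q1, q2, q5, q6, q7, q8}, which has 6 states.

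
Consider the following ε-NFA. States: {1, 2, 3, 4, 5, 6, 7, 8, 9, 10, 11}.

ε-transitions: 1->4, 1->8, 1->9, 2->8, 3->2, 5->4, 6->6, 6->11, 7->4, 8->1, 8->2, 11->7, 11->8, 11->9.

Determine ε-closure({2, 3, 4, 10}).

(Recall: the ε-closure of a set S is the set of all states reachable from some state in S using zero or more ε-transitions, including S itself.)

{1, 2, 3, 4, 8, 9, 10}

Start with {2, 3, 4, 10}.
From 2 via ε: add 8.
From 8 via ε: add 1.
From 1 via ε: add 9.
No new states can be added; the closed set is {1, 2, 3, 4, 8, 9, 10}.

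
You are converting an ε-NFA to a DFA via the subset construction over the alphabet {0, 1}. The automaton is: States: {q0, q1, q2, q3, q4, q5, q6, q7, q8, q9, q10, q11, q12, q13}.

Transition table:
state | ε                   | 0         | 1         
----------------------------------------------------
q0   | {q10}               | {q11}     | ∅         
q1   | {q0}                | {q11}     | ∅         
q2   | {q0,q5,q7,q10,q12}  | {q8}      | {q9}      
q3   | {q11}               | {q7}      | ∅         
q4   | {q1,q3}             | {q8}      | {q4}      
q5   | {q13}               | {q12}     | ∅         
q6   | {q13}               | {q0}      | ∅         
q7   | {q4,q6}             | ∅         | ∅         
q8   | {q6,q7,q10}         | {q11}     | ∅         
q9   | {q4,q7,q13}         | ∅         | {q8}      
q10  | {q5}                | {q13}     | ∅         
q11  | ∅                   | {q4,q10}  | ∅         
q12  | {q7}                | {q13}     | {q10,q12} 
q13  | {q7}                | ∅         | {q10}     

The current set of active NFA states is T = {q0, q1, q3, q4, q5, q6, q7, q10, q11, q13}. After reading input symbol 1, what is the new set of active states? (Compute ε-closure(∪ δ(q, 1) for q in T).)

{q0, q1, q3, q4, q5, q6, q7, q10, q11, q13}

q4 on 1 → {q4}.
q13 on 1 → {q10}.
No 1-transition from q0, q1, q3, q5, q6, q7, q10, q11.
Union after reading 1: {q4, q10}.
Now take the ε-closure:
From q4 via ε: add q1, q3.
From q10 via ε: add q5.
From q1 via ε: add q0.
From q3 via ε: add q11.
From q5 via ε: add q13.
From q13 via ε: add q7.
From q7 via ε: add q6.
No new states can be added; the closed set is {q0, q1, q3, q4, q5, q6, q7, q10, q11, q13}.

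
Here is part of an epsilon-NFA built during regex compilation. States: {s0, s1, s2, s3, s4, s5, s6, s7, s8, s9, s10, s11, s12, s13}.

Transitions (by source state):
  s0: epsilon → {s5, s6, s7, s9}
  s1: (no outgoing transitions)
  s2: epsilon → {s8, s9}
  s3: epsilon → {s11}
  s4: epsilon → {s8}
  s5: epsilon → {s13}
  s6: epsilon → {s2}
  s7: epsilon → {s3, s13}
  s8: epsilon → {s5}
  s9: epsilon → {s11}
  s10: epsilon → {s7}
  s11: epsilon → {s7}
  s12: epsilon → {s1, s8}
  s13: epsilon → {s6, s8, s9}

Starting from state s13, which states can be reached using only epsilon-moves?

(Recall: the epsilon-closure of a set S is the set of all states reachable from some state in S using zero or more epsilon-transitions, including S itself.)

{s2, s3, s5, s6, s7, s8, s9, s11, s13}

Start with {s13}.
From s13 via epsilon: add s6, s8, s9.
From s6 via epsilon: add s2.
From s8 via epsilon: add s5.
From s9 via epsilon: add s11.
From s11 via epsilon: add s7.
From s7 via epsilon: add s3.
No new states can be added; the closed set is {s2, s3, s5, s6, s7, s8, s9, s11, s13}.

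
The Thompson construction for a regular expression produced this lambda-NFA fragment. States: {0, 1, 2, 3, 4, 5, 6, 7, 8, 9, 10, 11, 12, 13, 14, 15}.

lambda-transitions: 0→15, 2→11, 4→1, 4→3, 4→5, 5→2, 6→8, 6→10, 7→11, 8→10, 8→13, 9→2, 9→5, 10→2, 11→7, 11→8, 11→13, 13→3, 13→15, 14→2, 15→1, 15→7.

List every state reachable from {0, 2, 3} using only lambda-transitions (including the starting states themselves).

Start with {0, 2, 3}.
From 0 via lambda: add 15.
From 2 via lambda: add 11.
From 11 via lambda: add 7, 8, 13.
From 15 via lambda: add 1.
From 8 via lambda: add 10.
No new states can be added; the closed set is {0, 1, 2, 3, 7, 8, 10, 11, 13, 15}.

{0, 1, 2, 3, 7, 8, 10, 11, 13, 15}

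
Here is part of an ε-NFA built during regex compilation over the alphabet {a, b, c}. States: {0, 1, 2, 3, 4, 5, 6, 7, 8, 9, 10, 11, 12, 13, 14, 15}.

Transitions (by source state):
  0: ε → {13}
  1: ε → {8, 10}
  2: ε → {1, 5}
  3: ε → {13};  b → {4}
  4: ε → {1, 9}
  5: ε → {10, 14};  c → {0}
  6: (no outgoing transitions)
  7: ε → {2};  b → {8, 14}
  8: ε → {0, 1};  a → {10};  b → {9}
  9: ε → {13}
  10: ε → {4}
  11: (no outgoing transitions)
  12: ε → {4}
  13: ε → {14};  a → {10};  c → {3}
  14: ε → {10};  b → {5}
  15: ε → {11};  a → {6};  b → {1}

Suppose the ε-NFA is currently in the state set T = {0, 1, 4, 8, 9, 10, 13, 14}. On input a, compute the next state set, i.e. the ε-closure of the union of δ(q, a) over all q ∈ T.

8 on a → {10}.
13 on a → {10}.
No a-transition from 0, 1, 4, 9, 10, 14.
Union after reading a: {10}.
Now take the ε-closure:
From 10 via ε: add 4.
From 4 via ε: add 1, 9.
From 1 via ε: add 8.
From 9 via ε: add 13.
From 8 via ε: add 0.
From 13 via ε: add 14.
No new states can be added; the closed set is {0, 1, 4, 8, 9, 10, 13, 14}.

{0, 1, 4, 8, 9, 10, 13, 14}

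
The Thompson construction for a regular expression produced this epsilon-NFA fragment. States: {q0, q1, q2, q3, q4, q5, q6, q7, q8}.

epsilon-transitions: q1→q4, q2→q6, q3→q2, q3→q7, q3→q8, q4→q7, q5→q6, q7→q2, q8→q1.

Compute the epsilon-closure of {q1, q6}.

{q1, q2, q4, q6, q7}

Start with {q1, q6}.
From q1 via epsilon: add q4.
From q4 via epsilon: add q7.
From q7 via epsilon: add q2.
No new states can be added; the closed set is {q1, q2, q4, q6, q7}.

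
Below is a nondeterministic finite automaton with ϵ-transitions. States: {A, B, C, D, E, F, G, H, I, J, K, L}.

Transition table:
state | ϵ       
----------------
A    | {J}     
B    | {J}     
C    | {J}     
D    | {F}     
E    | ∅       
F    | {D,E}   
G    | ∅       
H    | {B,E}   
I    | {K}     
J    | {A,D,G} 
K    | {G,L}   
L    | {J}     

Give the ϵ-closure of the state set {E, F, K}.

Start with {E, F, K}.
From F via ϵ: add D.
From K via ϵ: add G, L.
From L via ϵ: add J.
From J via ϵ: add A.
No new states can be added; the closed set is {A, D, E, F, G, J, K, L}.

{A, D, E, F, G, J, K, L}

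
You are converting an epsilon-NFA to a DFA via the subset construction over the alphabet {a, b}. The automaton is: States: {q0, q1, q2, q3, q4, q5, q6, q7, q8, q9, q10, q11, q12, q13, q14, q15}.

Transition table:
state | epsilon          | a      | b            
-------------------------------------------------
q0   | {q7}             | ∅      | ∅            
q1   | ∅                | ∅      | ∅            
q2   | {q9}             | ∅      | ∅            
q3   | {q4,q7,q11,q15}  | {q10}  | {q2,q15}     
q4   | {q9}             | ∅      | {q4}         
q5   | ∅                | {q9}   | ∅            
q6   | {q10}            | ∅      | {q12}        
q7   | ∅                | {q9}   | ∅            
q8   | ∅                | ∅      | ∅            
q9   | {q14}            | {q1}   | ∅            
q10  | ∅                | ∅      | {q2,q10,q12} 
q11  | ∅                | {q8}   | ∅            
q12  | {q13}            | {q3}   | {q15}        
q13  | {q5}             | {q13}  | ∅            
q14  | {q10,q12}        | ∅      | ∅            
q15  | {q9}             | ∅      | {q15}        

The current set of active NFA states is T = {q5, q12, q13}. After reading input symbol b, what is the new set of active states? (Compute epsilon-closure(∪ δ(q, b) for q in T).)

q12 on b → {q15}.
No b-transition from q5, q13.
Union after reading b: {q15}.
Now take the epsilon-closure:
From q15 via epsilon: add q9.
From q9 via epsilon: add q14.
From q14 via epsilon: add q10, q12.
From q12 via epsilon: add q13.
From q13 via epsilon: add q5.
No new states can be added; the closed set is {q5, q9, q10, q12, q13, q14, q15}.

{q5, q9, q10, q12, q13, q14, q15}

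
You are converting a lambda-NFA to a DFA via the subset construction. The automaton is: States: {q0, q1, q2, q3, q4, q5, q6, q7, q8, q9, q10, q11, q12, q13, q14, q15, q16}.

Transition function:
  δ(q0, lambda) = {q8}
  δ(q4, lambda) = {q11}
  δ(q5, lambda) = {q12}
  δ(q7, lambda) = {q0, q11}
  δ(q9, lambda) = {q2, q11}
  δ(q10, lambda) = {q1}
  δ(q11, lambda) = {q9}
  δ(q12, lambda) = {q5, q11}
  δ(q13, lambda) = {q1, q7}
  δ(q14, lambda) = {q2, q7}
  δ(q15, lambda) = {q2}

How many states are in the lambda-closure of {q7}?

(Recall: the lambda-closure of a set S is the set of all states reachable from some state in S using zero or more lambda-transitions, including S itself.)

Start with {q7}.
From q7 via lambda: add q0, q11.
From q0 via lambda: add q8.
From q11 via lambda: add q9.
From q9 via lambda: add q2.
lambda-closure = {q0, q2, q7, q8, q9, q11}, which has 6 states.

6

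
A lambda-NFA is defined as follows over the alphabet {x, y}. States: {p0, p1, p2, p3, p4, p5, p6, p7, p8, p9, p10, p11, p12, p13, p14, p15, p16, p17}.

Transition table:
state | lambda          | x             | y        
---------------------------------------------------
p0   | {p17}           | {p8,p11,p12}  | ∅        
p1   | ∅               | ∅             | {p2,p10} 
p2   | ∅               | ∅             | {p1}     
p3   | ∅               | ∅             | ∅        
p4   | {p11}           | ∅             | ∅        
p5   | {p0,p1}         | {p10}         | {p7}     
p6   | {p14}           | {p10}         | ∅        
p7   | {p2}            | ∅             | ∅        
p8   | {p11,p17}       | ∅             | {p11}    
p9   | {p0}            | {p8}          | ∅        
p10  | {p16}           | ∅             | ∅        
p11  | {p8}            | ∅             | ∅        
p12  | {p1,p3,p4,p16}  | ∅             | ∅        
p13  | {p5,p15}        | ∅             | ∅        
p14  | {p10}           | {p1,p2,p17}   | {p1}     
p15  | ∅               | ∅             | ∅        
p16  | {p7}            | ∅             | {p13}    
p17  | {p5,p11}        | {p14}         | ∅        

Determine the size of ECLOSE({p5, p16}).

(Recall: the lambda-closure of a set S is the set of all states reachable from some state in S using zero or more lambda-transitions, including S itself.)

9

Start with {p5, p16}.
From p5 via lambda: add p0, p1.
From p16 via lambda: add p7.
From p0 via lambda: add p17.
From p7 via lambda: add p2.
From p17 via lambda: add p11.
From p11 via lambda: add p8.
lambda-closure = {p0, p1, p2, p5, p7, p8, p11, p16, p17}, which has 9 states.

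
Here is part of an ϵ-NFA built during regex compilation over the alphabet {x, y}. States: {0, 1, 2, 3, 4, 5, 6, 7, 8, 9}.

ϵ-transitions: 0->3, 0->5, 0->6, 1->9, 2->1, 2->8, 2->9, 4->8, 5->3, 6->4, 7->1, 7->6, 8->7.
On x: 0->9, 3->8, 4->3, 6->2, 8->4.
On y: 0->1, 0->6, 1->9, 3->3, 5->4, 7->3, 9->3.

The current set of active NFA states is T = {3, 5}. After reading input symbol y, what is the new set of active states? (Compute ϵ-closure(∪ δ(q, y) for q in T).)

{1, 3, 4, 6, 7, 8, 9}

3 on y → {3}.
5 on y → {4}.
Union after reading y: {3, 4}.
Now take the ϵ-closure:
From 4 via ϵ: add 8.
From 8 via ϵ: add 7.
From 7 via ϵ: add 1, 6.
From 1 via ϵ: add 9.
No new states can be added; the closed set is {1, 3, 4, 6, 7, 8, 9}.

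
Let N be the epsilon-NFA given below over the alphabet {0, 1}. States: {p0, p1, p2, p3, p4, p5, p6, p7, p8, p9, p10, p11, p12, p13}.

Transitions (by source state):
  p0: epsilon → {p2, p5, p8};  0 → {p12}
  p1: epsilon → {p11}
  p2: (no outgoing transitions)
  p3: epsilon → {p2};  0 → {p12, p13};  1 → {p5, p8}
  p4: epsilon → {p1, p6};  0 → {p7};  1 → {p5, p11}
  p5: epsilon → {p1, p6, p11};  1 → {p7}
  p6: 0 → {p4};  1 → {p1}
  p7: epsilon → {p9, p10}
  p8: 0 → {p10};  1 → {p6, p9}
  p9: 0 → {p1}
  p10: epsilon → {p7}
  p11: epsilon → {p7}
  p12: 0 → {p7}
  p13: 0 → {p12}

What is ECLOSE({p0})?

Start with {p0}.
From p0 via epsilon: add p2, p5, p8.
From p5 via epsilon: add p1, p6, p11.
From p11 via epsilon: add p7.
From p7 via epsilon: add p9, p10.
No new states can be added; the closed set is {p0, p1, p2, p5, p6, p7, p8, p9, p10, p11}.

{p0, p1, p2, p5, p6, p7, p8, p9, p10, p11}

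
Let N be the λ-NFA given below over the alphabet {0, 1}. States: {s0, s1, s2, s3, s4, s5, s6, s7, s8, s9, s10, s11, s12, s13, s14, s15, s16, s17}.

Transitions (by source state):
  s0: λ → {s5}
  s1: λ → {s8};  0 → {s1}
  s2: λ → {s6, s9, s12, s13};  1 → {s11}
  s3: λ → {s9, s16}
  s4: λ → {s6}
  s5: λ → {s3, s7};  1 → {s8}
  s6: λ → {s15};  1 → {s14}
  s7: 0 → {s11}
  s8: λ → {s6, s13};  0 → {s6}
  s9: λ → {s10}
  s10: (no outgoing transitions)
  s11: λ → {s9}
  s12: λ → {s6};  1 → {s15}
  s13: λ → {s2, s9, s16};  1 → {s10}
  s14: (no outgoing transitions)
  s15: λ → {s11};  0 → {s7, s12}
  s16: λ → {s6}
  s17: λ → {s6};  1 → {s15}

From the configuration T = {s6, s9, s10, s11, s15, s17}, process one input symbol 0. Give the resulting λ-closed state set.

s15 on 0 → {s7, s12}.
No 0-transition from s6, s9, s10, s11, s17.
Union after reading 0: {s7, s12}.
Now take the λ-closure:
From s12 via λ: add s6.
From s6 via λ: add s15.
From s15 via λ: add s11.
From s11 via λ: add s9.
From s9 via λ: add s10.
No new states can be added; the closed set is {s6, s7, s9, s10, s11, s12, s15}.

{s6, s7, s9, s10, s11, s12, s15}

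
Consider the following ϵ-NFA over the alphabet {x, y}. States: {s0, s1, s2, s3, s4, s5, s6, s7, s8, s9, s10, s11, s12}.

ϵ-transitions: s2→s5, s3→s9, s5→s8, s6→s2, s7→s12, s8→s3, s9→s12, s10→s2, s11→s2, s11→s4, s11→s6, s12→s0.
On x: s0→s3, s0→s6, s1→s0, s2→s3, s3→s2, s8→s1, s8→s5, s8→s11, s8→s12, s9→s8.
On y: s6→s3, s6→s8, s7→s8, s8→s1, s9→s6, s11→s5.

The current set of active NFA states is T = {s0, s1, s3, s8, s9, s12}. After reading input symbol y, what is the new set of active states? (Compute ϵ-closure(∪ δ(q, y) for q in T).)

s8 on y → {s1}.
s9 on y → {s6}.
No y-transition from s0, s1, s3, s12.
Union after reading y: {s1, s6}.
Now take the ϵ-closure:
From s6 via ϵ: add s2.
From s2 via ϵ: add s5.
From s5 via ϵ: add s8.
From s8 via ϵ: add s3.
From s3 via ϵ: add s9.
From s9 via ϵ: add s12.
From s12 via ϵ: add s0.
No new states can be added; the closed set is {s0, s1, s2, s3, s5, s6, s8, s9, s12}.

{s0, s1, s2, s3, s5, s6, s8, s9, s12}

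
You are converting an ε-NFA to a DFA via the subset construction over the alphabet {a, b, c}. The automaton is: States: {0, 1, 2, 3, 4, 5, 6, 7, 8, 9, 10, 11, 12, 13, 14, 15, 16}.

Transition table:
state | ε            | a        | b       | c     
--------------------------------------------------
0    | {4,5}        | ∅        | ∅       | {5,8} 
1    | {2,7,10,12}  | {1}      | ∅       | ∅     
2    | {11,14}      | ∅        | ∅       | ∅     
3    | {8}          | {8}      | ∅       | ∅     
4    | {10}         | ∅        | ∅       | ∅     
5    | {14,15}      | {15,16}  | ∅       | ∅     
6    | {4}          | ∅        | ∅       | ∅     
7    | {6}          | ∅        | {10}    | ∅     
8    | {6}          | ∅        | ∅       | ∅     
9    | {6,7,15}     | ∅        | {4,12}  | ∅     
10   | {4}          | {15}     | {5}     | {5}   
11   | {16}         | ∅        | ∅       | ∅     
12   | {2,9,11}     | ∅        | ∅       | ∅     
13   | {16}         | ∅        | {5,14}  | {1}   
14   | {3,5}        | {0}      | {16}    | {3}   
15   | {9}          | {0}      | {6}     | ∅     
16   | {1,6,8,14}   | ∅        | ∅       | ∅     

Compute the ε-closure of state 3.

Start with {3}.
From 3 via ε: add 8.
From 8 via ε: add 6.
From 6 via ε: add 4.
From 4 via ε: add 10.
No new states can be added; the closed set is {3, 4, 6, 8, 10}.

{3, 4, 6, 8, 10}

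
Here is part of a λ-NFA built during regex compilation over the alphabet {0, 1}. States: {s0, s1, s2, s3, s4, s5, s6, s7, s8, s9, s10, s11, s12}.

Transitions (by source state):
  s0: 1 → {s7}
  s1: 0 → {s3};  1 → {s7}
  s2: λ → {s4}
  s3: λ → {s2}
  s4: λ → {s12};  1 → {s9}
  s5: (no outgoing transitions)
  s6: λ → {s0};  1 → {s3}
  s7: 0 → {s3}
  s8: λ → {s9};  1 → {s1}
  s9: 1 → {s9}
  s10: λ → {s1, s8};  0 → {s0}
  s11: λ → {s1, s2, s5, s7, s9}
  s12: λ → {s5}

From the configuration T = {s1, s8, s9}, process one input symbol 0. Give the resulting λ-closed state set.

s1 on 0 → {s3}.
No 0-transition from s8, s9.
Union after reading 0: {s3}.
Now take the λ-closure:
From s3 via λ: add s2.
From s2 via λ: add s4.
From s4 via λ: add s12.
From s12 via λ: add s5.
No new states can be added; the closed set is {s2, s3, s4, s5, s12}.

{s2, s3, s4, s5, s12}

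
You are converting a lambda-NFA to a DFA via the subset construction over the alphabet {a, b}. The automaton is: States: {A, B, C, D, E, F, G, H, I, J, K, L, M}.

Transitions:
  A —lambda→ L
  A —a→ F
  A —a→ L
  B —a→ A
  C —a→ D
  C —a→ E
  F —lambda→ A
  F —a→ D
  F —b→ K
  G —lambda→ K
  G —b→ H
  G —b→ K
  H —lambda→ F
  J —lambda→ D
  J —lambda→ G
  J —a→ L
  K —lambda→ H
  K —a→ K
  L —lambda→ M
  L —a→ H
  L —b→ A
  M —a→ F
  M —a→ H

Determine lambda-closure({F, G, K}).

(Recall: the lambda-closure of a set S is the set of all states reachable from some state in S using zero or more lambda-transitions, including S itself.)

{A, F, G, H, K, L, M}

Start with {F, G, K}.
From F via lambda: add A.
From K via lambda: add H.
From A via lambda: add L.
From L via lambda: add M.
No new states can be added; the closed set is {A, F, G, H, K, L, M}.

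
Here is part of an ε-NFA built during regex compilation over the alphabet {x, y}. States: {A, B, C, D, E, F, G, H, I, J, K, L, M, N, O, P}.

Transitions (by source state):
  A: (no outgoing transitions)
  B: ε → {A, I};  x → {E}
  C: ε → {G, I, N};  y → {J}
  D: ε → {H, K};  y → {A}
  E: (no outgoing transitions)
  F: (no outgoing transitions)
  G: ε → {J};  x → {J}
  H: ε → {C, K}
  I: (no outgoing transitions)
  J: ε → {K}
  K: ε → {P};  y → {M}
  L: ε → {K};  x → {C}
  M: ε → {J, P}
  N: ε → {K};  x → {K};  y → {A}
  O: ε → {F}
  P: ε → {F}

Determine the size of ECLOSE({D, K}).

Start with {D, K}.
From D via ε: add H.
From K via ε: add P.
From H via ε: add C.
From P via ε: add F.
From C via ε: add G, I, N.
From G via ε: add J.
ε-closure = {C, D, F, G, H, I, J, K, N, P}, which has 10 states.

10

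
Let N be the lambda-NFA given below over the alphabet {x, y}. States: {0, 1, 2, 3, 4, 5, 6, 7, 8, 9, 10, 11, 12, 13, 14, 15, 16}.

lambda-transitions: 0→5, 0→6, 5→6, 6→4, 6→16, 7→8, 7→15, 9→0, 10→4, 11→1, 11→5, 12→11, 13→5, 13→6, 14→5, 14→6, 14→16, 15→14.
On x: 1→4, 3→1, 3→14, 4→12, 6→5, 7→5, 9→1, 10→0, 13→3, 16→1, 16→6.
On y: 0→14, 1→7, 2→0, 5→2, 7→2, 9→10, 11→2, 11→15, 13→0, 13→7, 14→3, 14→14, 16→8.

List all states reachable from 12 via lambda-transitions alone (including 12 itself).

{1, 4, 5, 6, 11, 12, 16}

Start with {12}.
From 12 via lambda: add 11.
From 11 via lambda: add 1, 5.
From 5 via lambda: add 6.
From 6 via lambda: add 4, 16.
No new states can be added; the closed set is {1, 4, 5, 6, 11, 12, 16}.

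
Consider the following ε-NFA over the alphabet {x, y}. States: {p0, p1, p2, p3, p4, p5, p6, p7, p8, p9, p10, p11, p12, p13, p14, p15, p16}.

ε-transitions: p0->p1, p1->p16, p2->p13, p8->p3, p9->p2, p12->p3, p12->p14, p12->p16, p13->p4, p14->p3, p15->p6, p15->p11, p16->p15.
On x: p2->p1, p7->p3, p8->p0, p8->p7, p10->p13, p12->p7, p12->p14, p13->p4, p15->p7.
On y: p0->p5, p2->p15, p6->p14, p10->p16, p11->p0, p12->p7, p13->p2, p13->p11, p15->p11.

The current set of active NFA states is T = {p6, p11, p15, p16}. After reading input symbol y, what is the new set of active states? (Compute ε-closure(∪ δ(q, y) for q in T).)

p6 on y → {p14}.
p11 on y → {p0}.
p15 on y → {p11}.
No y-transition from p16.
Union after reading y: {p0, p11, p14}.
Now take the ε-closure:
From p0 via ε: add p1.
From p14 via ε: add p3.
From p1 via ε: add p16.
From p16 via ε: add p15.
From p15 via ε: add p6.
No new states can be added; the closed set is {p0, p1, p3, p6, p11, p14, p15, p16}.

{p0, p1, p3, p6, p11, p14, p15, p16}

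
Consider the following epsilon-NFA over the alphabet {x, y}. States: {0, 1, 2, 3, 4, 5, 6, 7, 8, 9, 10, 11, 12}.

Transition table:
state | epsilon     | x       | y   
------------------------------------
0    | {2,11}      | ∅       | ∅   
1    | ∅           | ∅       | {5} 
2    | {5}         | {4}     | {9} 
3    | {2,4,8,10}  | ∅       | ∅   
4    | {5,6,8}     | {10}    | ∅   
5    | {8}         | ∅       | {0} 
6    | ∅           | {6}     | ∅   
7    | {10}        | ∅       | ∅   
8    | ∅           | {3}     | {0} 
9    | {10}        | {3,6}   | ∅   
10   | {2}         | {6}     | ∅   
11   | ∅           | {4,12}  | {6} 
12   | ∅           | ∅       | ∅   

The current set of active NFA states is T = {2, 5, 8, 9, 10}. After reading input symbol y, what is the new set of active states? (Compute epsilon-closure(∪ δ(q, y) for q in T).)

{0, 2, 5, 8, 9, 10, 11}

2 on y → {9}.
5 on y → {0}.
8 on y → {0}.
No y-transition from 9, 10.
Union after reading y: {0, 9}.
Now take the epsilon-closure:
From 0 via epsilon: add 2, 11.
From 9 via epsilon: add 10.
From 2 via epsilon: add 5.
From 5 via epsilon: add 8.
No new states can be added; the closed set is {0, 2, 5, 8, 9, 10, 11}.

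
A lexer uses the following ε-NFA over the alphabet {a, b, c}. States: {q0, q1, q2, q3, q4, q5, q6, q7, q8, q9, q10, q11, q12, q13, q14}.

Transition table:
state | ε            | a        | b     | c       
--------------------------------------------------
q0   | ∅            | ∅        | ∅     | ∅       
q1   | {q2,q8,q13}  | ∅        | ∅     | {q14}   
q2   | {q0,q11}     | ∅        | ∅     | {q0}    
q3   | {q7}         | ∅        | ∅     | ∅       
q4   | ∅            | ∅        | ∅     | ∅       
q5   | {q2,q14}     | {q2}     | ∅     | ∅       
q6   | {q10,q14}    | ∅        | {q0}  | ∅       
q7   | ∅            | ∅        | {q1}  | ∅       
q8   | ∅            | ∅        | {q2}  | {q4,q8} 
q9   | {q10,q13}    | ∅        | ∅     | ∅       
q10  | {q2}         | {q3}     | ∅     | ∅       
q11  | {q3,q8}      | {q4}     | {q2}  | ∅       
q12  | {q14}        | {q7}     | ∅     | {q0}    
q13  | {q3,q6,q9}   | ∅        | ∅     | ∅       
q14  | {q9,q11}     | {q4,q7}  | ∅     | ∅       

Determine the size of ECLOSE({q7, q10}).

Start with {q7, q10}.
From q10 via ε: add q2.
From q2 via ε: add q0, q11.
From q11 via ε: add q3, q8.
ε-closure = {q0, q2, q3, q7, q8, q10, q11}, which has 7 states.

7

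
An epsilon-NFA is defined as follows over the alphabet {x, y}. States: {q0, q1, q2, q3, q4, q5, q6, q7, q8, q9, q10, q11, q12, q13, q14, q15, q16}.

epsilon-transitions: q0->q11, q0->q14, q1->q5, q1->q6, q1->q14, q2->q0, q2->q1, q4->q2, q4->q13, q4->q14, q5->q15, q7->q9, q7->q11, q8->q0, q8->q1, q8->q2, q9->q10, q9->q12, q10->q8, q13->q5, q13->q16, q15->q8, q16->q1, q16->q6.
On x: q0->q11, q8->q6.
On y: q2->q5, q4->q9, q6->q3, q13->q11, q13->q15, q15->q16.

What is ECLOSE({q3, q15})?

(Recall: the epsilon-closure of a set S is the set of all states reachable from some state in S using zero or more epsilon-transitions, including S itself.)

{q0, q1, q2, q3, q5, q6, q8, q11, q14, q15}

Start with {q3, q15}.
From q15 via epsilon: add q8.
From q8 via epsilon: add q0, q1, q2.
From q0 via epsilon: add q11, q14.
From q1 via epsilon: add q5, q6.
No new states can be added; the closed set is {q0, q1, q2, q3, q5, q6, q8, q11, q14, q15}.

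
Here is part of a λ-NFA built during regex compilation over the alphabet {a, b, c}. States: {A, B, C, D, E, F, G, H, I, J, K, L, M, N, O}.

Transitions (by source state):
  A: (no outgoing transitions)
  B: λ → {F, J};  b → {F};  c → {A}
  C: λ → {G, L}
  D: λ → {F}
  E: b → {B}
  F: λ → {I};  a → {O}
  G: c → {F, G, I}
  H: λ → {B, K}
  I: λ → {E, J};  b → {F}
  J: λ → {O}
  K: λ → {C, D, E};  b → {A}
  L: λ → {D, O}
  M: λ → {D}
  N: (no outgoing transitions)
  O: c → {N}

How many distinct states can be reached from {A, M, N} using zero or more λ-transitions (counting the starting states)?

Start with {A, M, N}.
From M via λ: add D.
From D via λ: add F.
From F via λ: add I.
From I via λ: add E, J.
From J via λ: add O.
λ-closure = {A, D, E, F, I, J, M, N, O}, which has 9 states.

9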